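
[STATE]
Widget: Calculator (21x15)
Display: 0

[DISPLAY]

                    0
┌───┬───┬───┬───┐    
│ 7 │ 8 │ 9 │ ÷ │    
├───┼───┼───┼───┤    
│ 4 │ 5 │ 6 │ × │    
├───┼───┼───┼───┤    
│ 1 │ 2 │ 3 │ - │    
├───┼───┼───┼───┤    
│ 0 │ . │ = │ + │    
├───┼───┼───┼───┤    
│ C │ MC│ MR│ M+│    
└───┴───┴───┴───┘    
                     
                     
                     


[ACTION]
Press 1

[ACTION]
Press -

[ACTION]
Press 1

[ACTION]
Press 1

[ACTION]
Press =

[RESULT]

                  -10
┌───┬───┬───┬───┐    
│ 7 │ 8 │ 9 │ ÷ │    
├───┼───┼───┼───┤    
│ 4 │ 5 │ 6 │ × │    
├───┼───┼───┼───┤    
│ 1 │ 2 │ 3 │ - │    
├───┼───┼───┼───┤    
│ 0 │ . │ = │ + │    
├───┼───┼───┼───┤    
│ C │ MC│ MR│ M+│    
└───┴───┴───┴───┘    
                     
                     
                     


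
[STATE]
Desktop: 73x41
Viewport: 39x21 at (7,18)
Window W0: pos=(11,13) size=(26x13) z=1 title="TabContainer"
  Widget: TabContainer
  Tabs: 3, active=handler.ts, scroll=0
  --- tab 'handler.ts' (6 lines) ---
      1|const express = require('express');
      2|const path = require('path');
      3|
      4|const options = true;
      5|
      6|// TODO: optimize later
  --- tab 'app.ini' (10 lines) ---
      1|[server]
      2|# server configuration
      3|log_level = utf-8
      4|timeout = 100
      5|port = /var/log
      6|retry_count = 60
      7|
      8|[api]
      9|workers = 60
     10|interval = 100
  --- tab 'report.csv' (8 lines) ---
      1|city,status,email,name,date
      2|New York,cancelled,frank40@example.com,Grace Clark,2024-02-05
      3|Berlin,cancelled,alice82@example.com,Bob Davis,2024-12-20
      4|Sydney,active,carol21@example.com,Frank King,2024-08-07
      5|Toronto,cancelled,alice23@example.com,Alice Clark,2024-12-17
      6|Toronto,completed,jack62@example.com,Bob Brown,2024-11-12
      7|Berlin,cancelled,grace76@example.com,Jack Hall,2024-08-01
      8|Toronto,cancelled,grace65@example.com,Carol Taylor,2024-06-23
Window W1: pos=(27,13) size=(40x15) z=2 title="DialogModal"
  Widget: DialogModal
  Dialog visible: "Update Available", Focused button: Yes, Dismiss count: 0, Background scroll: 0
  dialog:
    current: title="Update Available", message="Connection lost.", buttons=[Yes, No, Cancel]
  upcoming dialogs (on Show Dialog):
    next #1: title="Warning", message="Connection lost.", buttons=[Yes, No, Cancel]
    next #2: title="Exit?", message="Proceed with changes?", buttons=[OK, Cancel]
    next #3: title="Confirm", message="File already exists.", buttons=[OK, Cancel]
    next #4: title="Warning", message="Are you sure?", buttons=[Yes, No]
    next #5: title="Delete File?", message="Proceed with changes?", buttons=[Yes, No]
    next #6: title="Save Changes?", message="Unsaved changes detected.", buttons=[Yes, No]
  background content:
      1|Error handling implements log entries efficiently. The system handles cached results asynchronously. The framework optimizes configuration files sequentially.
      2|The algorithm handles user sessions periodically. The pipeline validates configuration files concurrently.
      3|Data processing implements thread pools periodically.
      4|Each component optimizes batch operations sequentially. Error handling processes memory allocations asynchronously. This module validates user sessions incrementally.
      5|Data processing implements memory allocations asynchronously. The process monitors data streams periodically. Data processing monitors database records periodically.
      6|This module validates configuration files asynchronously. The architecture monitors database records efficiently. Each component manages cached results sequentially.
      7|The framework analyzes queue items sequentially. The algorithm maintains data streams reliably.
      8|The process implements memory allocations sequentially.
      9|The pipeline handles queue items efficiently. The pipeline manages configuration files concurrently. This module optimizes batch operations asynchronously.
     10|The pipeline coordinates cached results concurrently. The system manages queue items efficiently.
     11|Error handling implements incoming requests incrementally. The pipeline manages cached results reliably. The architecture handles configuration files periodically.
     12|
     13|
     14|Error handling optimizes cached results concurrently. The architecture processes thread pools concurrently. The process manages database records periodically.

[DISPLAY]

    ┃const express =┃Data processing im
    ┃const path = re┃Each co┌──────────
    ┃               ┃Data pr│   Update 
    ┃const options =┃This mo│   Connect
    ┃               ┃The fra│ [Yes]  No
    ┃// TODO: optimi┃The pro└──────────
    ┃               ┃The pipeline handl
    ┗━━━━━━━━━━━━━━━┃The pipeline coord
                    ┃Error handling imp
                    ┗━━━━━━━━━━━━━━━━━━
                                       
                                       
                                       
                                       
                                       
                                       
                                       
                                       
                                       
                                       
                                       


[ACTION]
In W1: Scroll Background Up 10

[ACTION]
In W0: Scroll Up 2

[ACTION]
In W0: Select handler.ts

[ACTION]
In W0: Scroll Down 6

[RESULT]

    ┃// TODO: optimi┃Data processing im
    ┃               ┃Each co┌──────────
    ┃               ┃Data pr│   Update 
    ┃               ┃This mo│   Connect
    ┃               ┃The fra│ [Yes]  No
    ┃               ┃The pro└──────────
    ┃               ┃The pipeline handl
    ┗━━━━━━━━━━━━━━━┃The pipeline coord
                    ┃Error handling imp
                    ┗━━━━━━━━━━━━━━━━━━
                                       
                                       
                                       
                                       
                                       
                                       
                                       
                                       
                                       
                                       
                                       


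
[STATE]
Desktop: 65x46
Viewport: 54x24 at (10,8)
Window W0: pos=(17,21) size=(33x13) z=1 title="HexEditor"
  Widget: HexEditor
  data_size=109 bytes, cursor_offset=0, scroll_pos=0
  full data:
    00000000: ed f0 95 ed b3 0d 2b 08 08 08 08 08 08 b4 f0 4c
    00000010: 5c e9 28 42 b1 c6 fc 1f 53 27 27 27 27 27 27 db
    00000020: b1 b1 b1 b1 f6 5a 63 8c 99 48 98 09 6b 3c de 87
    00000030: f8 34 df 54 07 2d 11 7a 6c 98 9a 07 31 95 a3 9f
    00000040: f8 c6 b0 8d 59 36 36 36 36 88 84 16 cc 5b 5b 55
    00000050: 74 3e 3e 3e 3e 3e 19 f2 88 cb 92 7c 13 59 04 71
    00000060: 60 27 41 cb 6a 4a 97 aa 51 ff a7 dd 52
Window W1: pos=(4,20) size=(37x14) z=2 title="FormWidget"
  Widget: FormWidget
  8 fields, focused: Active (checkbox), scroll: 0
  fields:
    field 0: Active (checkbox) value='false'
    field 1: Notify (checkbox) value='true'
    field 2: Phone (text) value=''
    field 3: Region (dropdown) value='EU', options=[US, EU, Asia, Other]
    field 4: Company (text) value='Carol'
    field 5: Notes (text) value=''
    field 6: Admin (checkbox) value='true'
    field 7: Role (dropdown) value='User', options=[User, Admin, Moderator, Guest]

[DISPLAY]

                                                      
                                                      
                                                      
                                                      
                                                      
                                                      
                                                      
                                                      
                                                      
                                                      
                                                      
                                                      
━━━━━━━━━━━━━━━━━━━━━━━━━━━━━━┓                       
Widget                        ┃━━━━━━━━┓              
──────────────────────────────┨        ┃              
ive:     [ ]                  ┃────────┨              
ify:     [x]                  ┃3 0d 2b ┃              
ne:      [                   ]┃1 c6 fc ┃              
ion:     [EU                ▼]┃6 5a 63 ┃              
pany:    [Carol              ]┃7 2d 11 ┃              
es:      [                   ]┃9 36 36 ┃              
in:      [x]                  ┃e 3e 19 ┃              
e:       [User              ▼]┃a 4a 97 ┃              
                              ┃        ┃              


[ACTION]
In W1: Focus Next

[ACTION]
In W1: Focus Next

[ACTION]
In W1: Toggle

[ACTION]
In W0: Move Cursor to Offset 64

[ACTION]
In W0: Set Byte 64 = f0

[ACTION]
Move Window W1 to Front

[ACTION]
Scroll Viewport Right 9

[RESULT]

                                                      
                                                      
                                                      
                                                      
                                                      
                                                      
                                                      
                                                      
                                                      
                                                      
                                                      
                                                      
━━━━━━━━━━━━━━━━━━━━━━━━━━━━━┓                        
idget                        ┃━━━━━━━━┓               
─────────────────────────────┨        ┃               
ve:     [ ]                  ┃────────┨               
fy:     [x]                  ┃3 0d 2b ┃               
e:      [                   ]┃1 c6 fc ┃               
on:     [EU                ▼]┃6 5a 63 ┃               
any:    [Carol              ]┃7 2d 11 ┃               
s:      [                   ]┃9 36 36 ┃               
n:      [x]                  ┃e 3e 19 ┃               
:       [User              ▼]┃a 4a 97 ┃               
                             ┃        ┃               


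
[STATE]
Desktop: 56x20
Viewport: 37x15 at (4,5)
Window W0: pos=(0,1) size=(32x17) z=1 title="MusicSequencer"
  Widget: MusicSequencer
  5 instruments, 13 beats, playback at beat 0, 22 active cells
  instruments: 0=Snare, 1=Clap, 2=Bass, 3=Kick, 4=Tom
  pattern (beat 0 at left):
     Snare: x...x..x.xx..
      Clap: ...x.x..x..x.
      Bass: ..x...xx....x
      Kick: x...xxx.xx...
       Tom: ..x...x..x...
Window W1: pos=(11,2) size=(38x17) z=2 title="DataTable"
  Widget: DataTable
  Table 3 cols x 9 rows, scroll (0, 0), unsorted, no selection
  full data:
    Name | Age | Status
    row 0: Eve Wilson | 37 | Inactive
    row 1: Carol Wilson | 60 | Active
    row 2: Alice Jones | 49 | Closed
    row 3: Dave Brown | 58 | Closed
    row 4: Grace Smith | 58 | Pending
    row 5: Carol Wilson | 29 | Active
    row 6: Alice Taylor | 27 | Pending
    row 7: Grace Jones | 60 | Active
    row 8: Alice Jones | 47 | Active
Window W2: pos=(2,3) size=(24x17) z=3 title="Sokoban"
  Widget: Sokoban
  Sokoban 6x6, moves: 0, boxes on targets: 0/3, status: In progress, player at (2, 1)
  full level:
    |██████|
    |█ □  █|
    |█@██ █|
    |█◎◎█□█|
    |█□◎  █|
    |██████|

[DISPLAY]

─────────────────────┨ge│Status      
█████                ┃──┼────────    
 □  █                ┃7 │Inactive    
@██ █                ┃0 │Active      
◎◎█□█                ┃9 │Closed      
□◎  █                ┃8 │Closed      
█████                ┃8 │Pending     
oves: 0  0/3         ┃9 │Active      
                     ┃7 │Pending     
                     ┃0 │Active      
                     ┃7 │Active      
                     ┃               
                     ┃               
                     ┃━━━━━━━━━━━━━━━
━━━━━━━━━━━━━━━━━━━━━┛               


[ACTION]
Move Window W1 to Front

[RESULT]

───────┃Name        │Age│Status      
█████  ┃────────────┼───┼────────    
 □  █  ┃Eve Wilson  │37 │Inactive    
@██ █  ┃Carol Wilson│60 │Active      
◎◎█□█  ┃Alice Jones │49 │Closed      
□◎  █  ┃Dave Brown  │58 │Closed      
█████  ┃Grace Smith │58 │Pending     
oves: 0┃Carol Wilson│29 │Active      
       ┃Alice Taylor│27 │Pending     
       ┃Grace Jones │60 │Active      
       ┃Alice Jones │47 │Active      
       ┃                             
       ┃                             
       ┗━━━━━━━━━━━━━━━━━━━━━━━━━━━━━
━━━━━━━━━━━━━━━━━━━━━┛               


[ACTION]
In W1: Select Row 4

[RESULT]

───────┃Name        │Age│Status      
█████  ┃────────────┼───┼────────    
 □  █  ┃Eve Wilson  │37 │Inactive    
@██ █  ┃Carol Wilson│60 │Active      
◎◎█□█  ┃Alice Jones │49 │Closed      
□◎  █  ┃Dave Brown  │58 │Closed      
█████  ┃>race Smith │58 │Pending     
oves: 0┃Carol Wilson│29 │Active      
       ┃Alice Taylor│27 │Pending     
       ┃Grace Jones │60 │Active      
       ┃Alice Jones │47 │Active      
       ┃                             
       ┃                             
       ┗━━━━━━━━━━━━━━━━━━━━━━━━━━━━━
━━━━━━━━━━━━━━━━━━━━━┛               


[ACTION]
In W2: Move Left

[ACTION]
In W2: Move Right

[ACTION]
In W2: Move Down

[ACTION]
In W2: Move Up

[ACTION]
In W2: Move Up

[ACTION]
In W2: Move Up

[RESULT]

───────┃Name        │Age│Status      
█████  ┃────────────┼───┼────────    
@□  █  ┃Eve Wilson  │37 │Inactive    
 ██ █  ┃Carol Wilson│60 │Active      
◎◎█□█  ┃Alice Jones │49 │Closed      
□◎  █  ┃Dave Brown  │58 │Closed      
█████  ┃>race Smith │58 │Pending     
oves: 3┃Carol Wilson│29 │Active      
       ┃Alice Taylor│27 │Pending     
       ┃Grace Jones │60 │Active      
       ┃Alice Jones │47 │Active      
       ┃                             
       ┃                             
       ┗━━━━━━━━━━━━━━━━━━━━━━━━━━━━━
━━━━━━━━━━━━━━━━━━━━━┛               


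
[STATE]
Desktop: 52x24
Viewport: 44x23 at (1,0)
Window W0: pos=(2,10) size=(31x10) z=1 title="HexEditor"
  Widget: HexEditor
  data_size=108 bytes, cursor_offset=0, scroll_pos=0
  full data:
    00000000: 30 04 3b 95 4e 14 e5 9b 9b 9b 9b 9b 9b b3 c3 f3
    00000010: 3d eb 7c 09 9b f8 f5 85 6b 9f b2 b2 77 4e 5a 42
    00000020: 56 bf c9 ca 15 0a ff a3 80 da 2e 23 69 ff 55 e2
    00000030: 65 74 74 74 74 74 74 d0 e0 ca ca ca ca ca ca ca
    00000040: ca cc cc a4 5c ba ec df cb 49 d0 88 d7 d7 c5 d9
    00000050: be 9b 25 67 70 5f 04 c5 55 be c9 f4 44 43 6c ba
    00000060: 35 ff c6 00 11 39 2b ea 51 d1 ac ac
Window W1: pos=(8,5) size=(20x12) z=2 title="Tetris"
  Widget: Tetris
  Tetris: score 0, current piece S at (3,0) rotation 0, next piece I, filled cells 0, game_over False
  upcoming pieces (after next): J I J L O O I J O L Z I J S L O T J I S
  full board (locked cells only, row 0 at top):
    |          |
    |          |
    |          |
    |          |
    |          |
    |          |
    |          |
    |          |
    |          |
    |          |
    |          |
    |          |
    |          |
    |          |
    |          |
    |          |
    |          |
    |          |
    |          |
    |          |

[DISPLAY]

                                            
                                            
                                            
                                            
                                            
       ┏━━━━━━━━━━━━━━━━━━┓                 
       ┃ Tetris           ┃                 
       ┠──────────────────┨                 
       ┃                  ┃                 
       ┃                  ┃                 
 ┏━━━━━┃                  ┃━━━━┓            
 ┃ HexE┃                  ┃    ┃            
 ┠─────┃                  ┃────┨            
 ┃00000┃                  ┃14 e┃            
 ┃00000┃                  ┃f8 f┃            
 ┃00000┃                  ┃0a f┃            
 ┃00000┗━━━━━━━━━━━━━━━━━━┛74 7┃            
 ┃00000040  ca cc cc a4 5c ba e┃            
 ┃00000050  be 9b 25 67 70 5f 0┃            
 ┗━━━━━━━━━━━━━━━━━━━━━━━━━━━━━┛            
                                            
                                            
                                            


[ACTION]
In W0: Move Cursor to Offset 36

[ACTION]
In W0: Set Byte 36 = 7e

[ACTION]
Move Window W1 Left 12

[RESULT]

                                            
                                            
                                            
                                            
                                            
━━━━━━━━━━━━━━━━━━┓                         
 Tetris           ┃                         
──────────────────┨                         
                  ┃                         
                  ┃                         
                  ┃━━━━━━━━━━━━┓            
                  ┃            ┃            
                  ┃────────────┨            
                  ┃b 95 4e 14 e┃            
                  ┃c 09 9b f8 f┃            
                  ┃9 ca 7E 0a f┃            
━━━━━━━━━━━━━━━━━━┛4 74 74 74 7┃            
 ┃00000040  ca cc cc a4 5c ba e┃            
 ┃00000050  be 9b 25 67 70 5f 0┃            
 ┗━━━━━━━━━━━━━━━━━━━━━━━━━━━━━┛            
                                            
                                            
                                            


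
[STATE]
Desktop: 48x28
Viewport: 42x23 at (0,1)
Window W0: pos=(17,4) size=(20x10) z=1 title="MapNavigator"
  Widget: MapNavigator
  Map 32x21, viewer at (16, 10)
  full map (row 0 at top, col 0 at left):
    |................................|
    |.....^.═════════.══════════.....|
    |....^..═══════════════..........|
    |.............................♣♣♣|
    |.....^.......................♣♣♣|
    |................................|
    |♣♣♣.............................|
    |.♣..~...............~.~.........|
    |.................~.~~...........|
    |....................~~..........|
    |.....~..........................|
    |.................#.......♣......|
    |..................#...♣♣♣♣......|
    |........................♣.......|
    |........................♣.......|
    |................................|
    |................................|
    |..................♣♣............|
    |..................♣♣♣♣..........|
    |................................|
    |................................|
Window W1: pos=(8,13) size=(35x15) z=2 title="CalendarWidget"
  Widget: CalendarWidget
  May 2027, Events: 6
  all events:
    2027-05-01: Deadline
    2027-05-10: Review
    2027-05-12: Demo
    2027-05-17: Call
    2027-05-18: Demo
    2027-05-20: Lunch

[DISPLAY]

                                          
                                          
                                          
                 ┏━━━━━━━━━━━━━━━━━━┓     
                 ┃ MapNavigator     ┃     
                 ┠──────────────────┨     
                 ┃.............~.~..┃     
                 ┃..........~.~~....┃     
                 ┃.............~~...┃     
                 ┃.........@........┃     
                 ┃..........#.......┃     
                 ┃...........#...♣♣♣┃     
        ┏━━━━━━━━━━━━━━━━━━━━━━━━━━━━━━━━━
        ┃ CalendarWidget                  
        ┠─────────────────────────────────
        ┃             May 2027            
        ┃Mo Tu We Th Fr Sa Su             
        ┃                1*  2            
        ┃ 3  4  5  6  7  8  9             
        ┃10* 11 12* 13 14 15 16           
        ┃17* 18* 19 20* 21 22 23          
        ┃24 25 26 27 28 29 30             
        ┃31                               


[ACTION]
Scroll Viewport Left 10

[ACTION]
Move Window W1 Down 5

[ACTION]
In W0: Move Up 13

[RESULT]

                                          
                                          
                                          
                 ┏━━━━━━━━━━━━━━━━━━┓     
                 ┃ MapNavigator     ┃     
                 ┠──────────────────┨     
                 ┃                  ┃     
                 ┃                  ┃     
                 ┃                  ┃     
                 ┃.........@........┃     
                 ┃═════════.════════┃     
                 ┃═══════════════...┃     
        ┏━━━━━━━━━━━━━━━━━━━━━━━━━━━━━━━━━
        ┃ CalendarWidget                  
        ┠─────────────────────────────────
        ┃             May 2027            
        ┃Mo Tu We Th Fr Sa Su             
        ┃                1*  2            
        ┃ 3  4  5  6  7  8  9             
        ┃10* 11 12* 13 14 15 16           
        ┃17* 18* 19 20* 21 22 23          
        ┃24 25 26 27 28 29 30             
        ┃31                               


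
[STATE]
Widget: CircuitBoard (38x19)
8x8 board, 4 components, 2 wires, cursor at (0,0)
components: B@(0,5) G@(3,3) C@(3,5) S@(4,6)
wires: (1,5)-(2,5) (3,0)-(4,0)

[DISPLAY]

   0 1 2 3 4 5 6 7                    
0  [.]                  B             
                                      
1                       ·             
                        │             
2                       ·             
                                      
3   ·           G       C             
    │                                 
4   ·                       S         
                                      
5                                     
                                      
6                                     
                                      
7                                     
Cursor: (0,0)                         
                                      
                                      


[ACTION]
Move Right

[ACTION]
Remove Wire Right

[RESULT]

   0 1 2 3 4 5 6 7                    
0      [.]              B             
                                      
1                       ·             
                        │             
2                       ·             
                                      
3   ·           G       C             
    │                                 
4   ·                       S         
                                      
5                                     
                                      
6                                     
                                      
7                                     
Cursor: (0,1)                         
                                      
                                      


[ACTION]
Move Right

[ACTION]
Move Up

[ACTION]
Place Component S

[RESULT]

   0 1 2 3 4 5 6 7                    
0          [S]          B             
                                      
1                       ·             
                        │             
2                       ·             
                                      
3   ·           G       C             
    │                                 
4   ·                       S         
                                      
5                                     
                                      
6                                     
                                      
7                                     
Cursor: (0,2)                         
                                      
                                      


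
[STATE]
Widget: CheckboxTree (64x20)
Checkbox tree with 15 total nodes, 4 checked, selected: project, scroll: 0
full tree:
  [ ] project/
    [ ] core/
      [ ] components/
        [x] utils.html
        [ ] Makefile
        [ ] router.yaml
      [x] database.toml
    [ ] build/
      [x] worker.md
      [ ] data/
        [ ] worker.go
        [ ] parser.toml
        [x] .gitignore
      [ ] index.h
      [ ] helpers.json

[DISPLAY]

>[-] project/                                                   
   [-] core/                                                    
     [-] components/                                            
       [x] utils.html                                           
       [ ] Makefile                                             
       [ ] router.yaml                                          
     [x] database.toml                                          
   [-] build/                                                   
     [x] worker.md                                              
     [-] data/                                                  
       [ ] worker.go                                            
       [ ] parser.toml                                          
       [x] .gitignore                                           
     [ ] index.h                                                
     [ ] helpers.json                                           
                                                                
                                                                
                                                                
                                                                
                                                                


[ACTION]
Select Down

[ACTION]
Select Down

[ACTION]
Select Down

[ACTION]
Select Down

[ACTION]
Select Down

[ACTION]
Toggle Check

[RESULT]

 [-] project/                                                   
   [-] core/                                                    
     [-] components/                                            
       [x] utils.html                                           
       [ ] Makefile                                             
>      [x] router.yaml                                          
     [x] database.toml                                          
   [-] build/                                                   
     [x] worker.md                                              
     [-] data/                                                  
       [ ] worker.go                                            
       [ ] parser.toml                                          
       [x] .gitignore                                           
     [ ] index.h                                                
     [ ] helpers.json                                           
                                                                
                                                                
                                                                
                                                                
                                                                


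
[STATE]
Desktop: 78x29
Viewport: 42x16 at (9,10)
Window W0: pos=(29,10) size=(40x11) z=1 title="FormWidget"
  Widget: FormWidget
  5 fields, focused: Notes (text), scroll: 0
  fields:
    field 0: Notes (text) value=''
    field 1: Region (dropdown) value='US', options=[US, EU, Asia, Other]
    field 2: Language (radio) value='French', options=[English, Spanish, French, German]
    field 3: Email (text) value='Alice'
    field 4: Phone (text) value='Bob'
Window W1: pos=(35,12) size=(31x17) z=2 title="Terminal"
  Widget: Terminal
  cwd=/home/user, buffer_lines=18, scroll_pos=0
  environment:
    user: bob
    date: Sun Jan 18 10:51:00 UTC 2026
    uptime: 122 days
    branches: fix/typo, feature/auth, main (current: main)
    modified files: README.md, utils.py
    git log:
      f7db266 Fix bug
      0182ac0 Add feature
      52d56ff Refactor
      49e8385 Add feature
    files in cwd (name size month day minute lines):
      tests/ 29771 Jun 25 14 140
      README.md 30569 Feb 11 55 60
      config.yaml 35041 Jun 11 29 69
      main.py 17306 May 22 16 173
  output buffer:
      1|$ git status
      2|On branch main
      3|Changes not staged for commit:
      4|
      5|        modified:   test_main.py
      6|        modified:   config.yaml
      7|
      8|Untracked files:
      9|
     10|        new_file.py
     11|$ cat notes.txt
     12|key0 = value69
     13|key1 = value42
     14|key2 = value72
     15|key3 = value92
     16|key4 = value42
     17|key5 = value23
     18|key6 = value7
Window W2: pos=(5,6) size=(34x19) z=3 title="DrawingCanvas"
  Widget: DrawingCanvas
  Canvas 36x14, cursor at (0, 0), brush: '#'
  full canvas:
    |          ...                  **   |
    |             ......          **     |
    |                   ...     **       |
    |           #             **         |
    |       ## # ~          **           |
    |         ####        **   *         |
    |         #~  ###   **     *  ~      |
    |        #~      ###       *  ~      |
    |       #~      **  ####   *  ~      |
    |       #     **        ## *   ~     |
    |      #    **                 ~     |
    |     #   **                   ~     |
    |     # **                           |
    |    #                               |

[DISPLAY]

          ......          ** ┃━━━━━━━━━━━━
                ...     **   ┃et          
        #             **     ┃━━━━━━━━━━━━
    ## # ~          **       ┃rminal      
      ####        **   *     ┃────────────
      #~  ###   **     *  ~  ┃it status   
     #~      ###       *  ~  ┃branch main 
    #~      **  ####   *  ~  ┃nges not sta
    #     **        ## *   ~ ┃            
   #    **                 ~ ┃     modifie
  #   **                   ~ ┃     modifie
  # **                       ┃            
 #                           ┃racked files
                             ┃            
━━━━━━━━━━━━━━━━━━━━━━━━━━━━━┛     new_fil
                          ┃$ cat notes.txt


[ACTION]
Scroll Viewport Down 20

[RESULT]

    ## # ~          **       ┃rminal      
      ####        **   *     ┃────────────
      #~  ###   **     *  ~  ┃it status   
     #~      ###       *  ~  ┃branch main 
    #~      **  ####   *  ~  ┃nges not sta
    #     **        ## *   ~ ┃            
   #    **                 ~ ┃     modifie
  #   **                   ~ ┃     modifie
  # **                       ┃            
 #                           ┃racked files
                             ┃            
━━━━━━━━━━━━━━━━━━━━━━━━━━━━━┛     new_fil
                          ┃$ cat notes.txt
                          ┃key0 = value69 
                          ┃key1 = value42 
                          ┗━━━━━━━━━━━━━━━


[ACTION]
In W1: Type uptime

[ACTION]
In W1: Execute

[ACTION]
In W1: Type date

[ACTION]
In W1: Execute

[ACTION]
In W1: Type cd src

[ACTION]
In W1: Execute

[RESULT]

    ## # ~          **       ┃rminal      
      ####        **   *     ┃────────────
      #~  ###   **     *  ~  ┃1 = value42 
     #~      ###       *  ~  ┃2 = value72 
    #~      **  ####   *  ~  ┃3 = value92 
    #     **        ## *   ~ ┃4 = value42 
   #    **                 ~ ┃5 = value23 
  #   **                   ~ ┃6 = value7  
  # **                       ┃ptime       
 #                           ┃:00  up 122 
                             ┃ate         
━━━━━━━━━━━━━━━━━━━━━━━━━━━━━┛ Jan 18 10:5
                          ┃$ cd src       
                          ┃               
                          ┃$ █            
                          ┗━━━━━━━━━━━━━━━


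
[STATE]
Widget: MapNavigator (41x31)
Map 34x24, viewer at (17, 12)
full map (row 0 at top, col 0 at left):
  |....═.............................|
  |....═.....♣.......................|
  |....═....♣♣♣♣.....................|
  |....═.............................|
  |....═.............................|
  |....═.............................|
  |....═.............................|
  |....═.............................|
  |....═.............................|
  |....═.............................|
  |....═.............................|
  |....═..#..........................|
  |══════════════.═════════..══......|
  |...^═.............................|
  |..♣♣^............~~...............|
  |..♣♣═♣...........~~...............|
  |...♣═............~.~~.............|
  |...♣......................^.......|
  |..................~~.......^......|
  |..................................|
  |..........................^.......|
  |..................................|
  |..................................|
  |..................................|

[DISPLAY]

                                         
                                         
                                         
   ....═.............................    
   ....═.....♣.......................    
   ....═....♣♣♣♣.....................    
   ....═.............................    
   ....═.............................    
   ....═.............................    
   ....═.............................    
   ....═.............................    
   ....═.............................    
   ....═.............................    
   ....═.............................    
   ....═..#..........................    
   ══════════════.══@══════..══......    
   ...^═.............................    
   ..♣♣^............~~...............    
   ..♣♣═♣...........~~...............    
   ...♣═............~.~~.............    
   ...♣......................^.......    
   ..................~~.......^......    
   ..................................    
   ..........................^.......    
   ..................................    
   ..................................    
   ..................................    
                                         
                                         
                                         
                                         


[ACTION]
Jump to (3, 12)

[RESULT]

                                         
                                         
                                         
                 ....═...................
                 ....═.....♣.............
                 ....═....♣♣♣♣...........
                 ....═...................
                 ....═...................
                 ....═...................
                 ....═...................
                 ....═...................
                 ....═...................
                 ....═...................
                 ....═...................
                 ....═..#................
                 ═══@══════════.═════════
                 ...^═...................
                 ..♣♣^............~~.....
                 ..♣♣═♣...........~~.....
                 ...♣═............~.~~...
                 ...♣....................
                 ..................~~....
                 ........................
                 ........................
                 ........................
                 ........................
                 ........................
                                         
                                         
                                         
                                         


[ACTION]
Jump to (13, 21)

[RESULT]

       ....═.............................
       ....═.............................
       ....═.............................
       ....═.............................
       ....═.............................
       ....═..#..........................
       ══════════════.═════════..══......
       ...^═.............................
       ..♣♣^............~~...............
       ..♣♣═♣...........~~...............
       ...♣═............~.~~.............
       ...♣......................^.......
       ..................~~.......^......
       ..................................
       ..........................^.......
       .............@....................
       ..................................
       ..................................
                                         
                                         
                                         
                                         
                                         
                                         
                                         
                                         
                                         
                                         
                                         
                                         
                                         


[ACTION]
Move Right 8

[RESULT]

...═.............................        
...═.............................        
...═.............................        
...═.............................        
...═.............................        
...═..#..........................        
═════════════.═════════..══......        
..^═.............................        
.♣♣^............~~...............        
.♣♣═♣...........~~...............        
..♣═............~.~~.............        
..♣......................^.......        
.................~~.......^......        
.................................        
.........................^.......        
....................@............        
.................................        
.................................        
                                         
                                         
                                         
                                         
                                         
                                         
                                         
                                         
                                         
                                         
                                         
                                         
                                         


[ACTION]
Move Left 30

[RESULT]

                    ....═................
                    ....═................
                    ....═................
                    ....═................
                    ....═................
                    ....═..#.............
                    ══════════════.══════
                    ...^═................
                    ..♣♣^............~~..
                    ..♣♣═♣...........~~..
                    ...♣═............~.~~
                    ...♣.................
                    ..................~~.
                    .....................
                    .....................
                    @....................
                    .....................
                    .....................
                                         
                                         
                                         
                                         
                                         
                                         
                                         
                                         
                                         
                                         
                                         
                                         
                                         
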